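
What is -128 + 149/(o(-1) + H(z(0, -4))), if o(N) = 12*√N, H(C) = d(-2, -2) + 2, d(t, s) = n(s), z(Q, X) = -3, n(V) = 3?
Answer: -20887/169 - 1788*I/169 ≈ -123.59 - 10.58*I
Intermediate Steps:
d(t, s) = 3
H(C) = 5 (H(C) = 3 + 2 = 5)
-128 + 149/(o(-1) + H(z(0, -4))) = -128 + 149/(12*√(-1) + 5) = -128 + 149/(12*I + 5) = -128 + 149/(5 + 12*I) = -128 + ((5 - 12*I)/169)*149 = -128 + 149*(5 - 12*I)/169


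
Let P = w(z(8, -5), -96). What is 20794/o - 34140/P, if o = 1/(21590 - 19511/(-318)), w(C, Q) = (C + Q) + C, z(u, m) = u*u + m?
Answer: 787429062947/1749 ≈ 4.5022e+8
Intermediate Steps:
z(u, m) = m + u² (z(u, m) = u² + m = m + u²)
w(C, Q) = Q + 2*C
P = 22 (P = -96 + 2*(-5 + 8²) = -96 + 2*(-5 + 64) = -96 + 2*59 = -96 + 118 = 22)
o = 318/6885131 (o = 1/(21590 - 19511*(-1/318)) = 1/(21590 + 19511/318) = 1/(6885131/318) = 318/6885131 ≈ 4.6186e-5)
20794/o - 34140/P = 20794/(318/6885131) - 34140/22 = 20794*(6885131/318) - 34140*1/22 = 71584707007/159 - 17070/11 = 787429062947/1749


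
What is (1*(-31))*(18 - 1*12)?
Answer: -186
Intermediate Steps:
(1*(-31))*(18 - 1*12) = -31*(18 - 12) = -31*6 = -186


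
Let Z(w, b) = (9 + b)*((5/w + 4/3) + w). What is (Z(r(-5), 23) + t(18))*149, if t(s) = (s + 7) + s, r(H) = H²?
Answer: 1993769/15 ≈ 1.3292e+5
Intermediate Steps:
Z(w, b) = (9 + b)*(4/3 + w + 5/w) (Z(w, b) = (9 + b)*((5/w + 4*(⅓)) + w) = (9 + b)*((5/w + 4/3) + w) = (9 + b)*((4/3 + 5/w) + w) = (9 + b)*(4/3 + w + 5/w))
t(s) = 7 + 2*s (t(s) = (7 + s) + s = 7 + 2*s)
(Z(r(-5), 23) + t(18))*149 = ((12 + 9*(-5)² + 45/((-5)²) + (4/3)*23 + 23*(-5)² + 5*23/(-5)²) + (7 + 2*18))*149 = ((12 + 9*25 + 45/25 + 92/3 + 23*25 + 5*23/25) + (7 + 36))*149 = ((12 + 225 + 45*(1/25) + 92/3 + 575 + 5*23*(1/25)) + 43)*149 = ((12 + 225 + 9/5 + 92/3 + 575 + 23/5) + 43)*149 = (12736/15 + 43)*149 = (13381/15)*149 = 1993769/15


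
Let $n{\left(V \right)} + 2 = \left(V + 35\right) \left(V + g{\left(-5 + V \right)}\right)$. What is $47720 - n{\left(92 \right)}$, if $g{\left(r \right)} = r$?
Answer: $24989$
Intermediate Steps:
$n{\left(V \right)} = -2 + \left(-5 + 2 V\right) \left(35 + V\right)$ ($n{\left(V \right)} = -2 + \left(V + 35\right) \left(V + \left(-5 + V\right)\right) = -2 + \left(35 + V\right) \left(-5 + 2 V\right) = -2 + \left(-5 + 2 V\right) \left(35 + V\right)$)
$47720 - n{\left(92 \right)} = 47720 - \left(-177 + 2 \cdot 92^{2} + 65 \cdot 92\right) = 47720 - \left(-177 + 2 \cdot 8464 + 5980\right) = 47720 - \left(-177 + 16928 + 5980\right) = 47720 - 22731 = 24989$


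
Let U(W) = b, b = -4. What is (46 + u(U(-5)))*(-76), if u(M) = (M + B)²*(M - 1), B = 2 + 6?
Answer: 2584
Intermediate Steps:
B = 8
U(W) = -4
u(M) = (8 + M)²*(-1 + M) (u(M) = (M + 8)²*(M - 1) = (8 + M)²*(-1 + M))
(46 + u(U(-5)))*(-76) = (46 + (8 - 4)²*(-1 - 4))*(-76) = (46 + 4²*(-5))*(-76) = (46 + 16*(-5))*(-76) = (46 - 80)*(-76) = -34*(-76) = 2584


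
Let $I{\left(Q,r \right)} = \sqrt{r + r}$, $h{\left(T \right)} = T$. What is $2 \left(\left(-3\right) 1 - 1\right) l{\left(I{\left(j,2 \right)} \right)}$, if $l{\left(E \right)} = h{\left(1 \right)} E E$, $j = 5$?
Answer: $-32$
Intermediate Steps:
$I{\left(Q,r \right)} = \sqrt{2} \sqrt{r}$ ($I{\left(Q,r \right)} = \sqrt{2 r} = \sqrt{2} \sqrt{r}$)
$l{\left(E \right)} = E^{2}$ ($l{\left(E \right)} = 1 E E = E E = E^{2}$)
$2 \left(\left(-3\right) 1 - 1\right) l{\left(I{\left(j,2 \right)} \right)} = 2 \left(\left(-3\right) 1 - 1\right) \left(\sqrt{2} \sqrt{2}\right)^{2} = 2 \left(-3 - 1\right) 2^{2} = 2 \left(-4\right) 4 = \left(-8\right) 4 = -32$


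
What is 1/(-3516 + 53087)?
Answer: 1/49571 ≈ 2.0173e-5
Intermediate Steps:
1/(-3516 + 53087) = 1/49571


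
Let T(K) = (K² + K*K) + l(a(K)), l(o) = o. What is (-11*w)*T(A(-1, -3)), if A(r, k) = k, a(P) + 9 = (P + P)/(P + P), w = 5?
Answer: -550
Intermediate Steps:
a(P) = -8 (a(P) = -9 + (P + P)/(P + P) = -9 + (2*P)/((2*P)) = -9 + (2*P)*(1/(2*P)) = -9 + 1 = -8)
T(K) = -8 + 2*K² (T(K) = (K² + K*K) - 8 = (K² + K²) - 8 = 2*K² - 8 = -8 + 2*K²)
(-11*w)*T(A(-1, -3)) = (-11*5)*(-8 + 2*(-3)²) = -55*(-8 + 2*9) = -55*(-8 + 18) = -55*10 = -550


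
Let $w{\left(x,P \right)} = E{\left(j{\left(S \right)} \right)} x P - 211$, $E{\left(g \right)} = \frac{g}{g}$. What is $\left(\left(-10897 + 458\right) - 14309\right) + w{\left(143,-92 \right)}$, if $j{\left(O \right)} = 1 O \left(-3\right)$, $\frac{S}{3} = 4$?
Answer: $-38115$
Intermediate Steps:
$S = 12$ ($S = 3 \cdot 4 = 12$)
$j{\left(O \right)} = - 3 O$ ($j{\left(O \right)} = O \left(-3\right) = - 3 O$)
$E{\left(g \right)} = 1$
$w{\left(x,P \right)} = -211 + P x$ ($w{\left(x,P \right)} = 1 x P - 211 = x P - 211 = P x - 211 = -211 + P x$)
$\left(\left(-10897 + 458\right) - 14309\right) + w{\left(143,-92 \right)} = \left(\left(-10897 + 458\right) - 14309\right) - 13367 = \left(-10439 - 14309\right) - 13367 = -24748 - 13367 = -38115$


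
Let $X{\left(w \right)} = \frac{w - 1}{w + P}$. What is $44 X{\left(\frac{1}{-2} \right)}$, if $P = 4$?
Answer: $- \frac{132}{7} \approx -18.857$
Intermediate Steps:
$X{\left(w \right)} = \frac{-1 + w}{4 + w}$ ($X{\left(w \right)} = \frac{w - 1}{w + 4} = \frac{-1 + w}{4 + w}$)
$44 X{\left(\frac{1}{-2} \right)} = 44 \frac{-1 + \frac{1}{-2}}{4 + \frac{1}{-2}} = 44 \frac{-1 - \frac{1}{2}}{4 - \frac{1}{2}} = 44 \frac{1}{\frac{7}{2}} \left(- \frac{3}{2}\right) = 44 \cdot \frac{2}{7} \left(- \frac{3}{2}\right) = 44 \left(- \frac{3}{7}\right) = - \frac{132}{7}$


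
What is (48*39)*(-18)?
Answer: -33696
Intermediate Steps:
(48*39)*(-18) = 1872*(-18) = -33696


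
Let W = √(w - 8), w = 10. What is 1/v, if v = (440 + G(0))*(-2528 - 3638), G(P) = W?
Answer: -110/298431317 + √2/1193725268 ≈ -3.6741e-7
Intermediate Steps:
W = √2 (W = √(10 - 8) = √2 ≈ 1.4142)
G(P) = √2
v = -2713040 - 6166*√2 (v = (440 + √2)*(-2528 - 3638) = (440 + √2)*(-6166) = -2713040 - 6166*√2 ≈ -2.7218e+6)
1/v = 1/(-2713040 - 6166*√2)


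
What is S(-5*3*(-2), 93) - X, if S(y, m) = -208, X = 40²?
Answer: -1808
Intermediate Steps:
X = 1600
S(-5*3*(-2), 93) - X = -208 - 1*1600 = -208 - 1600 = -1808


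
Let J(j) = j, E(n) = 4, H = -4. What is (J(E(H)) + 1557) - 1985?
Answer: -424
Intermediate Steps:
(J(E(H)) + 1557) - 1985 = (4 + 1557) - 1985 = 1561 - 1985 = -424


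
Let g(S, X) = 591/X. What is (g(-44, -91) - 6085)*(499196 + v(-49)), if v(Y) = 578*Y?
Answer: -261017700924/91 ≈ -2.8683e+9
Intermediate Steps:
(g(-44, -91) - 6085)*(499196 + v(-49)) = (591/(-91) - 6085)*(499196 + 578*(-49)) = (591*(-1/91) - 6085)*(499196 - 28322) = (-591/91 - 6085)*470874 = -554326/91*470874 = -261017700924/91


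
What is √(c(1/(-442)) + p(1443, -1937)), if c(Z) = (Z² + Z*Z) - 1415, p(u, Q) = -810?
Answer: 3*I*√48298322/442 ≈ 47.17*I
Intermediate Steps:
c(Z) = -1415 + 2*Z² (c(Z) = (Z² + Z²) - 1415 = 2*Z² - 1415 = -1415 + 2*Z²)
√(c(1/(-442)) + p(1443, -1937)) = √((-1415 + 2*(1/(-442))²) - 810) = √((-1415 + 2*(-1/442)²) - 810) = √((-1415 + 2*(1/195364)) - 810) = √((-1415 + 1/97682) - 810) = √(-138220029/97682 - 810) = √(-217342449/97682) = 3*I*√48298322/442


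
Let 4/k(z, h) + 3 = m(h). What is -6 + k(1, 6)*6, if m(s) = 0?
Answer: -14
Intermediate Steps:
k(z, h) = -4/3 (k(z, h) = 4/(-3 + 0) = 4/(-3) = 4*(-⅓) = -4/3)
-6 + k(1, 6)*6 = -6 - 4/3*6 = -6 - 8 = -14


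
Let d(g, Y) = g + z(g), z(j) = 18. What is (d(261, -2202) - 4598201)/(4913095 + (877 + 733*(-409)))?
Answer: -4597922/4614175 ≈ -0.99648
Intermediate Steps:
d(g, Y) = 18 + g (d(g, Y) = g + 18 = 18 + g)
(d(261, -2202) - 4598201)/(4913095 + (877 + 733*(-409))) = ((18 + 261) - 4598201)/(4913095 + (877 + 733*(-409))) = (279 - 4598201)/(4913095 + (877 - 299797)) = -4597922/(4913095 - 298920) = -4597922/4614175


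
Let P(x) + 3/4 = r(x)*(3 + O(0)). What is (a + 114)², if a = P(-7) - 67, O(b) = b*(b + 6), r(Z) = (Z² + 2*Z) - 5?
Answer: 297025/16 ≈ 18564.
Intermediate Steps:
r(Z) = -5 + Z² + 2*Z
O(b) = b*(6 + b)
P(x) = -63/4 + 3*x² + 6*x (P(x) = -¾ + (-5 + x² + 2*x)*(3 + 0*(6 + 0)) = -¾ + (-5 + x² + 2*x)*(3 + 0*6) = -¾ + (-5 + x² + 2*x)*(3 + 0) = -¾ + (-5 + x² + 2*x)*3 = -¾ + (-15 + 3*x² + 6*x) = -63/4 + 3*x² + 6*x)
a = 89/4 (a = (-63/4 + 3*(-7)² + 6*(-7)) - 67 = (-63/4 + 3*49 - 42) - 67 = (-63/4 + 147 - 42) - 67 = 357/4 - 67 = 89/4 ≈ 22.250)
(a + 114)² = (89/4 + 114)² = (545/4)² = 297025/16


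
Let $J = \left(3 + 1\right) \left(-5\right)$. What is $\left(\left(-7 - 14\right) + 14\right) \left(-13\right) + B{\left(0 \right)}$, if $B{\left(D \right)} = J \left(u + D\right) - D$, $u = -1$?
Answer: $111$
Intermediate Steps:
$J = -20$ ($J = 4 \left(-5\right) = -20$)
$B{\left(D \right)} = 20 - 21 D$ ($B{\left(D \right)} = - 20 \left(-1 + D\right) - D = \left(20 - 20 D\right) - D = 20 - 21 D$)
$\left(\left(-7 - 14\right) + 14\right) \left(-13\right) + B{\left(0 \right)} = \left(\left(-7 - 14\right) + 14\right) \left(-13\right) + \left(20 - 0\right) = \left(-21 + 14\right) \left(-13\right) + \left(20 + 0\right) = \left(-7\right) \left(-13\right) + 20 = 91 + 20 = 111$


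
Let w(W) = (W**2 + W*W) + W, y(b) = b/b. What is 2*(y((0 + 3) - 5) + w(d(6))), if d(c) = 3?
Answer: 44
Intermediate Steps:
y(b) = 1
w(W) = W + 2*W**2 (w(W) = (W**2 + W**2) + W = 2*W**2 + W = W + 2*W**2)
2*(y((0 + 3) - 5) + w(d(6))) = 2*(1 + 3*(1 + 2*3)) = 2*(1 + 3*(1 + 6)) = 2*(1 + 3*7) = 2*(1 + 21) = 2*22 = 44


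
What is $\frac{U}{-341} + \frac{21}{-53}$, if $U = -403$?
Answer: $\frac{458}{583} \approx 0.78559$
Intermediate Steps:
$\frac{U}{-341} + \frac{21}{-53} = - \frac{403}{-341} + \frac{21}{-53} = \left(-403\right) \left(- \frac{1}{341}\right) + 21 \left(- \frac{1}{53}\right) = \frac{13}{11} - \frac{21}{53} = \frac{458}{583}$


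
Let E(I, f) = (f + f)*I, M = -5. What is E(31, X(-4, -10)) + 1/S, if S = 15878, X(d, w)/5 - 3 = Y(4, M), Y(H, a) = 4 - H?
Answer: 14766541/15878 ≈ 930.00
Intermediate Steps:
X(d, w) = 15 (X(d, w) = 15 + 5*(4 - 1*4) = 15 + 5*(4 - 4) = 15 + 5*0 = 15 + 0 = 15)
E(I, f) = 2*I*f (E(I, f) = (2*f)*I = 2*I*f)
E(31, X(-4, -10)) + 1/S = 2*31*15 + 1/15878 = 930 + 1/15878 = 14766541/15878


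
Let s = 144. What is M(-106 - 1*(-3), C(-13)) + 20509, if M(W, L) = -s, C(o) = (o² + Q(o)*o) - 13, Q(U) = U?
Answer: 20365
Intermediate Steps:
C(o) = -13 + 2*o² (C(o) = (o² + o*o) - 13 = (o² + o²) - 13 = 2*o² - 13 = -13 + 2*o²)
M(W, L) = -144 (M(W, L) = -1*144 = -144)
M(-106 - 1*(-3), C(-13)) + 20509 = -144 + 20509 = 20365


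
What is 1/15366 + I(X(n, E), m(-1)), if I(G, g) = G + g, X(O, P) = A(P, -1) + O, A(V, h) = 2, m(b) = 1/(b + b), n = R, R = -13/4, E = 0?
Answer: -53779/30732 ≈ -1.7499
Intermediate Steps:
R = -13/4 (R = -13*¼ = -13/4 ≈ -3.2500)
n = -13/4 ≈ -3.2500
m(b) = 1/(2*b)
X(O, P) = 2 + O
1/15366 + I(X(n, E), m(-1)) = 1/15366 + ((2 - 13/4) + (½)/(-1)) = 1/15366 + (-5/4 + (½)*(-1)) = 1/15366 + (-5/4 - ½) = 1/15366 - 7/4 = -53779/30732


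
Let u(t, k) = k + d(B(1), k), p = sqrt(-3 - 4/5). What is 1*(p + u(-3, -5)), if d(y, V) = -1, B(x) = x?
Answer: -6 + I*sqrt(95)/5 ≈ -6.0 + 1.9494*I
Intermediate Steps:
p = I*sqrt(95)/5 (p = sqrt(-3 - 4*1/5) = sqrt(-3 - 4/5) = sqrt(-19/5) = I*sqrt(95)/5 ≈ 1.9494*I)
u(t, k) = -1 + k (u(t, k) = k - 1 = -1 + k)
1*(p + u(-3, -5)) = 1*(I*sqrt(95)/5 + (-1 - 5)) = 1*(I*sqrt(95)/5 - 6) = 1*(-6 + I*sqrt(95)/5) = -6 + I*sqrt(95)/5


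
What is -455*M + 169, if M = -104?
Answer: 47489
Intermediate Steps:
-455*M + 169 = -455*(-104) + 169 = 47320 + 169 = 47489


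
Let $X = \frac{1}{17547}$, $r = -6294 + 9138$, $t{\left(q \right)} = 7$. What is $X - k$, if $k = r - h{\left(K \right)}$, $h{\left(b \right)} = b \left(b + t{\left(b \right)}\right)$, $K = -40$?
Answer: $- \frac{26741627}{17547} \approx -1524.0$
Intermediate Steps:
$h{\left(b \right)} = b \left(7 + b\right)$ ($h{\left(b \right)} = b \left(b + 7\right) = b \left(7 + b\right)$)
$r = 2844$
$X = \frac{1}{17547} \approx 5.699 \cdot 10^{-5}$
$k = 1524$ ($k = 2844 - - 40 \left(7 - 40\right) = 2844 - \left(-40\right) \left(-33\right) = 2844 - 1320 = 1524$)
$X - k = \frac{1}{17547} - 1524 = - \frac{26741627}{17547}$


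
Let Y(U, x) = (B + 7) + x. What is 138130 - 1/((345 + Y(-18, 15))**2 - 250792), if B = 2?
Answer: 15833980031/114631 ≈ 1.3813e+5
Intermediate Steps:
Y(U, x) = 9 + x (Y(U, x) = (2 + 7) + x = 9 + x)
138130 - 1/((345 + Y(-18, 15))**2 - 250792) = 138130 - 1/((345 + (9 + 15))**2 - 250792) = 138130 - 1/((345 + 24)**2 - 250792) = 138130 - 1/(369**2 - 250792) = 138130 - 1/(136161 - 250792) = 138130 - 1/(-114631) = 138130 - 1*(-1/114631) = 138130 + 1/114631 = 15833980031/114631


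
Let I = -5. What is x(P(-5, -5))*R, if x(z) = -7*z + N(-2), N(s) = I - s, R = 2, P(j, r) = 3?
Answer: -48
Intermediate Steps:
N(s) = -5 - s
x(z) = -3 - 7*z (x(z) = -7*z + (-5 - 1*(-2)) = -7*z + (-5 + 2) = -7*z - 3 = -3 - 7*z)
x(P(-5, -5))*R = (-3 - 7*3)*2 = (-3 - 21)*2 = -24*2 = -48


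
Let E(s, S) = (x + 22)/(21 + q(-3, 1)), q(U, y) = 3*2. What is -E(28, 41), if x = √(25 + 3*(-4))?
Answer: -22/27 - √13/27 ≈ -0.94835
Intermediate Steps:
q(U, y) = 6
x = √13 (x = √(25 - 12) = √13 ≈ 3.6056)
E(s, S) = 22/27 + √13/27 (E(s, S) = (√13 + 22)/(21 + 6) = (22 + √13)/27 = (22 + √13)*(1/27) = 22/27 + √13/27)
-E(28, 41) = -(22/27 + √13/27) = -22/27 - √13/27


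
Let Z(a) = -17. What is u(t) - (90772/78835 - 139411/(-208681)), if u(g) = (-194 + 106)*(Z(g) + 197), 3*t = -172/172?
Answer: -260619580356317/16451366635 ≈ -15842.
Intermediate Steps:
t = -⅓ (t = (-172/172)/3 = (-172*1/172)/3 = (⅓)*(-1) = -⅓ ≈ -0.33333)
u(g) = -15840 (u(g) = (-194 + 106)*(-17 + 197) = -88*180 = -15840)
u(t) - (90772/78835 - 139411/(-208681)) = -15840 - (90772/78835 - 139411/(-208681)) = -15840 - (90772*(1/78835) - 139411*(-1/208681)) = -15840 - (90772/78835 + 139411/208681) = -15840 - 1*29932857917/16451366635 = -15840 - 29932857917/16451366635 = -260619580356317/16451366635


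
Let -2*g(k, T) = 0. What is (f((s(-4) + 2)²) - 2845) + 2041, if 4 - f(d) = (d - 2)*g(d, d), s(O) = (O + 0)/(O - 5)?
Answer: -800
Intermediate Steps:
s(O) = O/(-5 + O)
g(k, T) = 0 (g(k, T) = -½*0 = 0)
f(d) = 4 (f(d) = 4 - (d - 2)*0 = 4 - (-2 + d)*0 = 4 - 1*0 = 4 + 0 = 4)
(f((s(-4) + 2)²) - 2845) + 2041 = (4 - 2845) + 2041 = -2841 + 2041 = -800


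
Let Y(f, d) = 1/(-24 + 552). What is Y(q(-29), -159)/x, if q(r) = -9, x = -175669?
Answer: -1/92753232 ≈ -1.0781e-8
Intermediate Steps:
Y(f, d) = 1/528
Y(q(-29), -159)/x = (1/528)/(-175669) = (1/528)*(-1/175669) = -1/92753232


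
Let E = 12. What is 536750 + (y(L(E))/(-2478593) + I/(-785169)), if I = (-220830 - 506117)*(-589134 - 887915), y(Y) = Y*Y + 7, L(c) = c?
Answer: -230968353924247964/278016341031 ≈ -8.3077e+5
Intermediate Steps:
y(Y) = 7 + Y² (y(Y) = Y² + 7 = 7 + Y²)
I = 1073736339403 (I = -726947*(-1477049) = 1073736339403)
536750 + (y(L(E))/(-2478593) + I/(-785169)) = 536750 + ((7 + 12²)/(-2478593) + 1073736339403/(-785169)) = 536750 + ((7 + 144)*(-1/2478593) + 1073736339403*(-1/785169)) = 536750 + (151*(-1/2478593) - 153390905629/112167) = 536750 + (-151/2478593 - 153390905629/112167) = 536750 - 380193624972637214/278016341031 = -230968353924247964/278016341031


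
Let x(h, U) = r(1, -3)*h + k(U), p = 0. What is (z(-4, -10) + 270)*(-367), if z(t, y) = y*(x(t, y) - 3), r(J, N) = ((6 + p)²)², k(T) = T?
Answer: -19172080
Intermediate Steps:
r(J, N) = 1296 (r(J, N) = ((6 + 0)²)² = (6²)² = 36² = 1296)
x(h, U) = U + 1296*h (x(h, U) = 1296*h + U = U + 1296*h)
z(t, y) = y*(-3 + y + 1296*t) (z(t, y) = y*((y + 1296*t) - 3) = y*(-3 + y + 1296*t))
(z(-4, -10) + 270)*(-367) = (-10*(-3 - 10 + 1296*(-4)) + 270)*(-367) = (-10*(-3 - 10 - 5184) + 270)*(-367) = (-10*(-5197) + 270)*(-367) = (51970 + 270)*(-367) = 52240*(-367) = -19172080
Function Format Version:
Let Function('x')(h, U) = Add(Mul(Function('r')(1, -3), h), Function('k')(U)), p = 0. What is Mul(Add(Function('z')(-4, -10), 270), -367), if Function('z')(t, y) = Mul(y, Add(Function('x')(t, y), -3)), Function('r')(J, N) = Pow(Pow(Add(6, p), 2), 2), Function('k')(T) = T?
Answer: -19172080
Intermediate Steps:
Function('r')(J, N) = 1296 (Function('r')(J, N) = Pow(Pow(Add(6, 0), 2), 2) = Pow(Pow(6, 2), 2) = Pow(36, 2) = 1296)
Function('x')(h, U) = Add(U, Mul(1296, h)) (Function('x')(h, U) = Add(Mul(1296, h), U) = Add(U, Mul(1296, h)))
Function('z')(t, y) = Mul(y, Add(-3, y, Mul(1296, t))) (Function('z')(t, y) = Mul(y, Add(Add(y, Mul(1296, t)), -3)) = Mul(y, Add(-3, y, Mul(1296, t))))
Mul(Add(Function('z')(-4, -10), 270), -367) = Mul(Add(Mul(-10, Add(-3, -10, Mul(1296, -4))), 270), -367) = Mul(Add(Mul(-10, Add(-3, -10, -5184)), 270), -367) = Mul(Add(Mul(-10, -5197), 270), -367) = Mul(Add(51970, 270), -367) = Mul(52240, -367) = -19172080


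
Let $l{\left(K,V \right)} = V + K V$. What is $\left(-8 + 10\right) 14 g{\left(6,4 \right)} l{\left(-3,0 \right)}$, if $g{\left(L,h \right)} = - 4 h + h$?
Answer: $0$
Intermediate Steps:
$g{\left(L,h \right)} = - 3 h$
$\left(-8 + 10\right) 14 g{\left(6,4 \right)} l{\left(-3,0 \right)} = \left(-8 + 10\right) 14 \left(-3\right) 4 \cdot 0 \left(1 - 3\right) = 2 \cdot 14 \left(- 12 \cdot 0 \left(-2\right)\right) = 28 \left(\left(-12\right) 0\right) = 28 \cdot 0 = 0$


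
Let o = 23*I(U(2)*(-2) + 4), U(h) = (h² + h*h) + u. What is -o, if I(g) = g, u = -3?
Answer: 138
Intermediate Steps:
U(h) = -3 + 2*h² (U(h) = (h² + h*h) - 3 = (h² + h²) - 3 = 2*h² - 3 = -3 + 2*h²)
o = -138 (o = 23*((-3 + 2*2²)*(-2) + 4) = 23*((-3 + 2*4)*(-2) + 4) = 23*((-3 + 8)*(-2) + 4) = 23*(5*(-2) + 4) = 23*(-10 + 4) = 23*(-6) = -138)
-o = -1*(-138) = 138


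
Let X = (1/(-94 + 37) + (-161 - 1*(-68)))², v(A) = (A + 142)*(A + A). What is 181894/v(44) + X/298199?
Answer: 2677088826101/240274440648 ≈ 11.142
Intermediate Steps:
v(A) = 2*A*(142 + A) (v(A) = (142 + A)*(2*A) = 2*A*(142 + A))
X = 28111204/3249 (X = (1/(-57) + (-161 + 68))² = (-1/57 - 93)² = (-5302/57)² = 28111204/3249 ≈ 8652.3)
181894/v(44) + X/298199 = 181894/((2*44*(142 + 44))) + (28111204/3249)/298199 = 181894/((2*44*186)) + (28111204/3249)*(1/298199) = 181894/16368 + 2555564/88077141 = 181894*(1/16368) + 2555564/88077141 = 90947/8184 + 2555564/88077141 = 2677088826101/240274440648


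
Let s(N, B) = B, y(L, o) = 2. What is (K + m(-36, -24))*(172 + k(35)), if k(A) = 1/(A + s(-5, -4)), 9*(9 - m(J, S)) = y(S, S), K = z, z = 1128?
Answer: 54561923/279 ≈ 1.9556e+5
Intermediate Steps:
K = 1128
m(J, S) = 79/9 (m(J, S) = 9 - ⅑*2 = 9 - 2/9 = 79/9)
k(A) = 1/(-4 + A) (k(A) = 1/(A - 4) = 1/(-4 + A))
(K + m(-36, -24))*(172 + k(35)) = (1128 + 79/9)*(172 + 1/(-4 + 35)) = 10231*(172 + 1/31)/9 = (10231/9)*(5333/31) = 54561923/279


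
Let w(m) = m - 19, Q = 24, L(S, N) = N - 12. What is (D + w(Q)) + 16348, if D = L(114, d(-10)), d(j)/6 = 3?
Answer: 16359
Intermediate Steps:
d(j) = 18 (d(j) = 6*3 = 18)
L(S, N) = -12 + N
D = 6 (D = -12 + 18 = 6)
w(m) = -19 + m
(D + w(Q)) + 16348 = (6 + (-19 + 24)) + 16348 = (6 + 5) + 16348 = 11 + 16348 = 16359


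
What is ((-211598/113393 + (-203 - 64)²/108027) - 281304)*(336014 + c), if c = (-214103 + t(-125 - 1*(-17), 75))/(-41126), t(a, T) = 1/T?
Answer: -198410961404658662533567084/2099054865658275 ≈ -9.4524e+10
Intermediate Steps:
c = 8028862/1542225 (c = (-214103 + 1/75)/(-41126) = (-214103 + 1/75)*(-1/41126) = -16057724/75*(-1/41126) = 8028862/1542225 ≈ 5.2060)
((-211598/113393 + (-203 - 64)²/108027) - 281304)*(336014 + c) = ((-211598/113393 + (-203 - 64)²/108027) - 281304)*(336014 + 8028862/1542225) = ((-211598*1/113393 + (-267)²*(1/108027)) - 281304)*(518217220012/1542225) = ((-211598/113393 + 71289*(1/108027)) - 281304)*(518217220012/1542225) = ((-211598/113393 + 7921/12003) - 281304)*(518217220012/1542225) = (-1641624841/1361056179 - 281304)*(518217220012/1542225) = -382872189002257/1361056179*518217220012/1542225 = -198410961404658662533567084/2099054865658275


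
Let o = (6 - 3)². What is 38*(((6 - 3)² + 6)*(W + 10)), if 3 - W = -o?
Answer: 12540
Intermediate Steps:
o = 9 (o = 3² = 9)
W = 12 (W = 3 - (-1)*9 = 3 - 1*(-9) = 3 + 9 = 12)
38*(((6 - 3)² + 6)*(W + 10)) = 38*(((6 - 3)² + 6)*(12 + 10)) = 38*((3² + 6)*22) = 38*((9 + 6)*22) = 38*(15*22) = 38*330 = 12540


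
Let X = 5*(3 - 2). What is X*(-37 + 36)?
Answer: -5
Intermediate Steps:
X = 5 (X = 5*1 = 5)
X*(-37 + 36) = 5*(-37 + 36) = 5*(-1) = -5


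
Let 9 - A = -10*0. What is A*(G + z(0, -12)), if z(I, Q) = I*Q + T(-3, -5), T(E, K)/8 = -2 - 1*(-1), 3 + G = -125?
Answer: -1224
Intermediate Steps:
G = -128 (G = -3 - 125 = -128)
T(E, K) = -8 (T(E, K) = 8*(-2 - 1*(-1)) = 8*(-2 + 1) = 8*(-1) = -8)
z(I, Q) = -8 + I*Q (z(I, Q) = I*Q - 8 = -8 + I*Q)
A = 9 (A = 9 - (-10)*0 = 9 - 1*0 = 9 + 0 = 9)
A*(G + z(0, -12)) = 9*(-128 + (-8 + 0*(-12))) = 9*(-128 + (-8 + 0)) = 9*(-128 - 8) = 9*(-136) = -1224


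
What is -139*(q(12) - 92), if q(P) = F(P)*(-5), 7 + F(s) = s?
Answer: 16263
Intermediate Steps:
F(s) = -7 + s
q(P) = 35 - 5*P (q(P) = (-7 + P)*(-5) = 35 - 5*P)
-139*(q(12) - 92) = -139*((35 - 5*12) - 92) = -139*((35 - 60) - 92) = -139*(-25 - 92) = -139*(-117) = 16263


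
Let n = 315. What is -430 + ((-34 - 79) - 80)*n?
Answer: -61225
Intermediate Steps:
-430 + ((-34 - 79) - 80)*n = -430 + ((-34 - 79) - 80)*315 = -430 + (-113 - 80)*315 = -430 - 193*315 = -430 - 60795 = -61225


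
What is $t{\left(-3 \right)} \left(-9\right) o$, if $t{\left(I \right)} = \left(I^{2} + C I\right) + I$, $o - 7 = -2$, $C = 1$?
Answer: $-135$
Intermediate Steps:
$o = 5$ ($o = 7 - 2 = 5$)
$t{\left(I \right)} = I^{2} + 2 I$ ($t{\left(I \right)} = \left(I^{2} + 1 I\right) + I = \left(I^{2} + I\right) + I = \left(I + I^{2}\right) + I = I^{2} + 2 I$)
$t{\left(-3 \right)} \left(-9\right) o = - 3 \left(2 - 3\right) \left(-9\right) 5 = \left(-3\right) \left(-1\right) \left(-9\right) 5 = 3 \left(-9\right) 5 = \left(-27\right) 5 = -135$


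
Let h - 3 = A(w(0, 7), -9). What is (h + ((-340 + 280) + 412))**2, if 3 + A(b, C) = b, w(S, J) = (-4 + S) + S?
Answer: 121104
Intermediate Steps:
w(S, J) = -4 + 2*S
A(b, C) = -3 + b
h = -4 (h = 3 + (-3 + (-4 + 2*0)) = 3 + (-3 + (-4 + 0)) = 3 + (-3 - 4) = 3 - 7 = -4)
(h + ((-340 + 280) + 412))**2 = (-4 + ((-340 + 280) + 412))**2 = (-4 + (-60 + 412))**2 = (-4 + 352)**2 = 348**2 = 121104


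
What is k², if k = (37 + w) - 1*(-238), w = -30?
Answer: 60025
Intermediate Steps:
k = 245 (k = (37 - 30) - 1*(-238) = 7 + 238 = 245)
k² = 245² = 60025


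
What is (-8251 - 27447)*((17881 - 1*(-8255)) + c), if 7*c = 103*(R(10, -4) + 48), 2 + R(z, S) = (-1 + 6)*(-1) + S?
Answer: -6667065574/7 ≈ -9.5244e+8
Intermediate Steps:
R(z, S) = -7 + S (R(z, S) = -2 + ((-1 + 6)*(-1) + S) = -2 + (5*(-1) + S) = -2 + (-5 + S) = -7 + S)
c = 3811/7 (c = (103*((-7 - 4) + 48))/7 = (103*(-11 + 48))/7 = (103*37)/7 = (⅐)*3811 = 3811/7 ≈ 544.43)
(-8251 - 27447)*((17881 - 1*(-8255)) + c) = (-8251 - 27447)*((17881 - 1*(-8255)) + 3811/7) = -35698*((17881 + 8255) + 3811/7) = -35698*(26136 + 3811/7) = -35698*186763/7 = -6667065574/7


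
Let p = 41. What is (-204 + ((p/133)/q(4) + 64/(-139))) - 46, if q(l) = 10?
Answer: -46296921/184870 ≈ -250.43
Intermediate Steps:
(-204 + ((p/133)/q(4) + 64/(-139))) - 46 = (-204 + ((41/133)/10 + 64/(-139))) - 46 = (-204 + ((41*(1/133))*(⅒) + 64*(-1/139))) - 46 = (-204 + ((41/133)*(⅒) - 64/139)) - 46 = (-204 + (41/1330 - 64/139)) - 46 = (-204 - 79421/184870) - 46 = -37792901/184870 - 46 = -46296921/184870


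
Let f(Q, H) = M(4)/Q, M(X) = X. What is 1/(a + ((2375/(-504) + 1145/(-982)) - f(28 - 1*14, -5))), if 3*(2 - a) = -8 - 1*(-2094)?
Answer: -247464/173100409 ≈ -0.0014296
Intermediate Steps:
a = -2080/3 (a = 2 - (-8 - 1*(-2094))/3 = 2 - (-8 + 2094)/3 = 2 - ⅓*2086 = 2 - 2086/3 = -2080/3 ≈ -693.33)
f(Q, H) = 4/Q
1/(a + ((2375/(-504) + 1145/(-982)) - f(28 - 1*14, -5))) = 1/(-2080/3 + ((2375/(-504) + 1145/(-982)) - 4/(28 - 1*14))) = 1/(-2080/3 + ((2375*(-1/504) + 1145*(-1/982)) - 4/(28 - 14))) = 1/(-2080/3 + ((-2375/504 - 1145/982) - 4/14)) = 1/(-2080/3 + (-1454665/247464 - 4/14)) = 1/(-2080/3 + (-1454665/247464 - 1*2/7)) = 1/(-2080/3 + (-1454665/247464 - 2/7)) = 1/(-2080/3 - 1525369/247464) = 1/(-173100409/247464) = -247464/173100409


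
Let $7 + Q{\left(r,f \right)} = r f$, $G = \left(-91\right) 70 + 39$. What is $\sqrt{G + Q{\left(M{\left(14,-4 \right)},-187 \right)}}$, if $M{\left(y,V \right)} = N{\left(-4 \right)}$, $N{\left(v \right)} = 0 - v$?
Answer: $i \sqrt{7086} \approx 84.178 i$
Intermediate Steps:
$N{\left(v \right)} = - v$
$G = -6331$ ($G = -6370 + 39 = -6331$)
$M{\left(y,V \right)} = 4$ ($M{\left(y,V \right)} = \left(-1\right) \left(-4\right) = 4$)
$Q{\left(r,f \right)} = -7 + f r$ ($Q{\left(r,f \right)} = -7 + r f = -7 + f r$)
$\sqrt{G + Q{\left(M{\left(14,-4 \right)},-187 \right)}} = \sqrt{-6331 - 755} = \sqrt{-7086} = i \sqrt{7086}$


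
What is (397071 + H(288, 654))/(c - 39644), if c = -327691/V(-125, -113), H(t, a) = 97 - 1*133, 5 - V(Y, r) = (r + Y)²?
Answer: -1499177691/149671255 ≈ -10.016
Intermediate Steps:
V(Y, r) = 5 - (Y + r)² (V(Y, r) = 5 - (r + Y)² = 5 - (Y + r)²)
H(t, a) = -36 (H(t, a) = 97 - 133 = -36)
c = 327691/56639 (c = -327691/(5 - (-125 - 113)²) = -327691/(5 - 1*(-238)²) = -327691/(5 - 1*56644) = -327691/(5 - 56644) = -327691/(-56639) = -327691*(-1/56639) = 327691/56639 ≈ 5.7856)
(397071 + H(288, 654))/(c - 39644) = (397071 - 36)/(327691/56639 - 39644) = 397035/(-2245068825/56639) = 397035*(-56639/2245068825) = -1499177691/149671255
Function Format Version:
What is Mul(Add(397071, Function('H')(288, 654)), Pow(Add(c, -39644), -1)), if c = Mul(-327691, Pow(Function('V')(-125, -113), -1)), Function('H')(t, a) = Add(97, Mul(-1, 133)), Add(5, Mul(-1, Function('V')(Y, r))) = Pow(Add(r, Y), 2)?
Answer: Rational(-1499177691, 149671255) ≈ -10.016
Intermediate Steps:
Function('V')(Y, r) = Add(5, Mul(-1, Pow(Add(Y, r), 2))) (Function('V')(Y, r) = Add(5, Mul(-1, Pow(Add(r, Y), 2))) = Add(5, Mul(-1, Pow(Add(Y, r), 2))))
Function('H')(t, a) = -36 (Function('H')(t, a) = Add(97, -133) = -36)
c = Rational(327691, 56639) (c = Mul(-327691, Pow(Add(5, Mul(-1, Pow(Add(-125, -113), 2))), -1)) = Mul(-327691, Pow(Add(5, Mul(-1, Pow(-238, 2))), -1)) = Mul(-327691, Pow(Add(5, Mul(-1, 56644)), -1)) = Mul(-327691, Pow(Add(5, -56644), -1)) = Mul(-327691, Pow(-56639, -1)) = Mul(-327691, Rational(-1, 56639)) = Rational(327691, 56639) ≈ 5.7856)
Mul(Add(397071, Function('H')(288, 654)), Pow(Add(c, -39644), -1)) = Mul(Add(397071, -36), Pow(Add(Rational(327691, 56639), -39644), -1)) = Mul(397035, Pow(Rational(-2245068825, 56639), -1)) = Mul(397035, Rational(-56639, 2245068825)) = Rational(-1499177691, 149671255)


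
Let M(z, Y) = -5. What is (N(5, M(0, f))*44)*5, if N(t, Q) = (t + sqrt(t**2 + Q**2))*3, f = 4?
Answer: 3300 + 3300*sqrt(2) ≈ 7966.9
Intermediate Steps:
N(t, Q) = 3*t + 3*sqrt(Q**2 + t**2) (N(t, Q) = (t + sqrt(Q**2 + t**2))*3 = 3*t + 3*sqrt(Q**2 + t**2))
(N(5, M(0, f))*44)*5 = ((3*5 + 3*sqrt((-5)**2 + 5**2))*44)*5 = ((15 + 3*sqrt(25 + 25))*44)*5 = ((15 + 3*sqrt(50))*44)*5 = ((15 + 3*(5*sqrt(2)))*44)*5 = ((15 + 15*sqrt(2))*44)*5 = (660 + 660*sqrt(2))*5 = 3300 + 3300*sqrt(2)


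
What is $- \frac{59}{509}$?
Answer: $- \frac{59}{509} \approx -0.11591$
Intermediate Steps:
$- \frac{59}{509}$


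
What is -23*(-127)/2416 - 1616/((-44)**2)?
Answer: 109425/292336 ≈ 0.37431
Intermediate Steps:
-23*(-127)/2416 - 1616/((-44)**2) = 2921*(1/2416) - 1616/1936 = 2921/2416 - 1616*1/1936 = 2921/2416 - 101/121 = 109425/292336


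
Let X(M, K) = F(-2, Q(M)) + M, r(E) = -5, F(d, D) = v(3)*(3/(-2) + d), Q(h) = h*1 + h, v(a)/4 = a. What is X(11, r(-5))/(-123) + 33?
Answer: 4090/123 ≈ 33.252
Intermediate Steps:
v(a) = 4*a
Q(h) = 2*h (Q(h) = h + h = 2*h)
F(d, D) = -18 + 12*d (F(d, D) = (4*3)*(3/(-2) + d) = 12*(3*(-½) + d) = 12*(-3/2 + d) = -18 + 12*d)
X(M, K) = -42 + M (X(M, K) = (-18 + 12*(-2)) + M = (-18 - 24) + M = -42 + M)
X(11, r(-5))/(-123) + 33 = (-42 + 11)/(-123) + 33 = -31*(-1/123) + 33 = 31/123 + 33 = 4090/123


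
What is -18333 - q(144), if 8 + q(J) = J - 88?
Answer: -18381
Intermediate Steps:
q(J) = -96 + J (q(J) = -8 + (J - 88) = -8 + (-88 + J) = -96 + J)
-18333 - q(144) = -18333 - (-96 + 144) = -18333 - 1*48 = -18333 - 48 = -18381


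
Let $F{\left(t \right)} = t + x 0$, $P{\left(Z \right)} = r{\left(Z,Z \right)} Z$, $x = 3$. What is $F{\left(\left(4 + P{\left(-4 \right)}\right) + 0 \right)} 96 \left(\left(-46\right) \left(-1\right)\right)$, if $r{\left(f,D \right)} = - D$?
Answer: $-52992$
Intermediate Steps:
$P{\left(Z \right)} = - Z^{2}$ ($P{\left(Z \right)} = - Z Z = - Z^{2}$)
$F{\left(t \right)} = t$ ($F{\left(t \right)} = t + 3 \cdot 0 = t + 0 = t$)
$F{\left(\left(4 + P{\left(-4 \right)}\right) + 0 \right)} 96 \left(\left(-46\right) \left(-1\right)\right) = \left(\left(4 - \left(-4\right)^{2}\right) + 0\right) 96 \left(\left(-46\right) \left(-1\right)\right) = \left(\left(4 - 16\right) + 0\right) 96 \cdot 46 = \left(-12 + 0\right) 96 \cdot 46 = \left(-12\right) 96 \cdot 46 = \left(-1152\right) 46 = -52992$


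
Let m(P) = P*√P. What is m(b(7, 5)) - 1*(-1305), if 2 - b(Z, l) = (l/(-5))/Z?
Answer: 1305 + 15*√105/49 ≈ 1308.1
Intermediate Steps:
b(Z, l) = 2 + l/(5*Z) (b(Z, l) = 2 - l/(-5)/Z = 2 - l*(-⅕)/Z = 2 - (-l/5)/Z = 2 - (-1)*l/(5*Z) = 2 + l/(5*Z))
m(P) = P^(3/2)
m(b(7, 5)) - 1*(-1305) = (2 + (⅕)*5/7)^(3/2) - 1*(-1305) = (2 + (⅕)*5*(⅐))^(3/2) + 1305 = (2 + ⅐)^(3/2) + 1305 = (15/7)^(3/2) + 1305 = 15*√105/49 + 1305 = 1305 + 15*√105/49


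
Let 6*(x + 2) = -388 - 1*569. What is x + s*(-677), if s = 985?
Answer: -1334013/2 ≈ -6.6701e+5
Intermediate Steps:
x = -323/2 (x = -2 + (-388 - 1*569)/6 = -2 + (-388 - 569)/6 = -2 + (⅙)*(-957) = -2 - 319/2 = -323/2 ≈ -161.50)
x + s*(-677) = -323/2 + 985*(-677) = -323/2 - 666845 = -1334013/2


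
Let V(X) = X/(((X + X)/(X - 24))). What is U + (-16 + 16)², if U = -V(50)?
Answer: -13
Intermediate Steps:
V(X) = -12 + X/2 (V(X) = X/(((2*X)/(-24 + X))) = X/((2*X/(-24 + X))) = X*((-24 + X)/(2*X)) = -12 + X/2)
U = -13 (U = -(-12 + (½)*50) = -(-12 + 25) = -1*13 = -13)
U + (-16 + 16)² = -13 + (-16 + 16)² = -13 + 0² = -13 + 0 = -13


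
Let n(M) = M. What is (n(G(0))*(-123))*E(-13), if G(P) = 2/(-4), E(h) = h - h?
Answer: 0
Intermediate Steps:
E(h) = 0
G(P) = -1/2 (G(P) = 2*(-1/4) = -1/2)
(n(G(0))*(-123))*E(-13) = -1/2*(-123)*0 = (123/2)*0 = 0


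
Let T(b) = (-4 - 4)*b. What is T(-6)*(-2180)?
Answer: -104640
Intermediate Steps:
T(b) = -8*b
T(-6)*(-2180) = -8*(-6)*(-2180) = 48*(-2180) = -104640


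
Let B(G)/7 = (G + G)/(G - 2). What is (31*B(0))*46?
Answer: 0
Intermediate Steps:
B(G) = 14*G/(-2 + G) (B(G) = 7*((G + G)/(G - 2)) = 7*((2*G)/(-2 + G)) = 7*(2*G/(-2 + G)) = 14*G/(-2 + G))
(31*B(0))*46 = (31*(14*0/(-2 + 0)))*46 = (31*(14*0/(-2)))*46 = (31*(14*0*(-½)))*46 = (31*0)*46 = 0*46 = 0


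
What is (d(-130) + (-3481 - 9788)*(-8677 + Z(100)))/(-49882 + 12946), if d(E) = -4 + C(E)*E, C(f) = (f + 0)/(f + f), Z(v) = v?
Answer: -4742006/1539 ≈ -3081.2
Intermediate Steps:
C(f) = ½ (C(f) = f/((2*f)) = f*(1/(2*f)) = ½)
d(E) = -4 + E/2
(d(-130) + (-3481 - 9788)*(-8677 + Z(100)))/(-49882 + 12946) = ((-4 + (½)*(-130)) + (-3481 - 9788)*(-8677 + 100))/(-49882 + 12946) = ((-4 - 65) - 13269*(-8577))/(-36936) = (-69 + 113808213)*(-1/36936) = 113808144*(-1/36936) = -4742006/1539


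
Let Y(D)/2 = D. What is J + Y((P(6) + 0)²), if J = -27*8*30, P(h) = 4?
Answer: -6448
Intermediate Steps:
J = -6480 (J = -216*30 = -6480)
Y(D) = 2*D
J + Y((P(6) + 0)²) = -6480 + 2*(4 + 0)² = -6480 + 2*4² = -6480 + 2*16 = -6480 + 32 = -6448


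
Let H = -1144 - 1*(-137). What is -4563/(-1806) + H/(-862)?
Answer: 479329/129731 ≈ 3.6948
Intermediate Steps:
H = -1007 (H = -1144 + 137 = -1007)
-4563/(-1806) + H/(-862) = -4563/(-1806) - 1007/(-862) = -4563*(-1/1806) - 1007*(-1/862) = 1521/602 + 1007/862 = 479329/129731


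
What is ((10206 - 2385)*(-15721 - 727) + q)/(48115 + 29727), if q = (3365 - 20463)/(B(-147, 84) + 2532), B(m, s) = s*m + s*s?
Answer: -177522926491/107421960 ≈ -1652.6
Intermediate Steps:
B(m, s) = s² + m*s (B(m, s) = m*s + s² = s² + m*s)
q = 8549/1380 (q = (3365 - 20463)/(84*(-147 + 84) + 2532) = -17098/(84*(-63) + 2532) = -17098/(-5292 + 2532) = -17098/(-2760) = -17098*(-1/2760) = 8549/1380 ≈ 6.1949)
((10206 - 2385)*(-15721 - 727) + q)/(48115 + 29727) = ((10206 - 2385)*(-15721 - 727) + 8549/1380)/(48115 + 29727) = (7821*(-16448) + 8549/1380)/77842 = (-128639808 + 8549/1380)*(1/77842) = -177522926491/1380*1/77842 = -177522926491/107421960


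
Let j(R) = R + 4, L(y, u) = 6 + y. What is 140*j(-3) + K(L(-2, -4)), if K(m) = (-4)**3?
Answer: 76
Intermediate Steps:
j(R) = 4 + R
K(m) = -64
140*j(-3) + K(L(-2, -4)) = 140*(4 - 3) - 64 = 140*1 - 64 = 140 - 64 = 76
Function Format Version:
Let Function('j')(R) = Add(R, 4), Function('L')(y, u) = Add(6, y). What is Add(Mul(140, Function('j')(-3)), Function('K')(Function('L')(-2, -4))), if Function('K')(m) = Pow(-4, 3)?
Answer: 76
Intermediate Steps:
Function('j')(R) = Add(4, R)
Function('K')(m) = -64
Add(Mul(140, Function('j')(-3)), Function('K')(Function('L')(-2, -4))) = Add(Mul(140, Add(4, -3)), -64) = Add(Mul(140, 1), -64) = Add(140, -64) = 76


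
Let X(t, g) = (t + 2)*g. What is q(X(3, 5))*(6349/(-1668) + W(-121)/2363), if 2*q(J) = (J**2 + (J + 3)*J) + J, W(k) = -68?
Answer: -1439325/556 ≈ -2588.7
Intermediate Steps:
X(t, g) = g*(2 + t) (X(t, g) = (2 + t)*g = g*(2 + t))
q(J) = J/2 + J**2/2 + J*(3 + J)/2 (q(J) = ((J**2 + (J + 3)*J) + J)/2 = ((J**2 + (3 + J)*J) + J)/2 = ((J**2 + J*(3 + J)) + J)/2 = (J + J**2 + J*(3 + J))/2 = J/2 + J**2/2 + J*(3 + J)/2)
q(X(3, 5))*(6349/(-1668) + W(-121)/2363) = ((5*(2 + 3))*(2 + 5*(2 + 3)))*(6349/(-1668) - 68/2363) = ((5*5)*(2 + 5*5))*(6349*(-1/1668) - 68*1/2363) = (25*(2 + 25))*(-6349/1668 - 4/139) = (25*27)*(-6397/1668) = 675*(-6397/1668) = -1439325/556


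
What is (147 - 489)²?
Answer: 116964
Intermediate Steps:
(147 - 489)² = (-342)² = 116964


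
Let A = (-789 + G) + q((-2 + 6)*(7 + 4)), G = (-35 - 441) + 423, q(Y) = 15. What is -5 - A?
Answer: 822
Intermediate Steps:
G = -53 (G = -476 + 423 = -53)
A = -827 (A = (-789 - 53) + 15 = -842 + 15 = -827)
-5 - A = -5 - 1*(-827) = -5 + 827 = 822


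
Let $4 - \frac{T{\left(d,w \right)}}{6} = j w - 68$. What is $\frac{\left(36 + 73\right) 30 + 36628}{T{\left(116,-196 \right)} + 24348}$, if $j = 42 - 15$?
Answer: $\frac{19949}{28266} \approx 0.70576$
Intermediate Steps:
$j = 27$ ($j = 42 - 15 = 27$)
$T{\left(d,w \right)} = 432 - 162 w$ ($T{\left(d,w \right)} = 24 - 6 \left(27 w - 68\right) = 24 - 6 \left(-68 + 27 w\right) = 24 - \left(-408 + 162 w\right) = 432 - 162 w$)
$\frac{\left(36 + 73\right) 30 + 36628}{T{\left(116,-196 \right)} + 24348} = \frac{\left(36 + 73\right) 30 + 36628}{\left(432 - -31752\right) + 24348} = \frac{109 \cdot 30 + 36628}{\left(432 + 31752\right) + 24348} = \frac{3270 + 36628}{32184 + 24348} = \frac{39898}{56532} = 39898 \cdot \frac{1}{56532} = \frac{19949}{28266}$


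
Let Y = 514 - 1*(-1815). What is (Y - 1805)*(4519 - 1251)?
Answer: 1712432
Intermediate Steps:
Y = 2329 (Y = 514 + 1815 = 2329)
(Y - 1805)*(4519 - 1251) = (2329 - 1805)*(4519 - 1251) = 524*3268 = 1712432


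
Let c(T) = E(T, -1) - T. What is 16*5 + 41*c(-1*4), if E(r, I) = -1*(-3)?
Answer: 367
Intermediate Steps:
E(r, I) = 3
c(T) = 3 - T
16*5 + 41*c(-1*4) = 16*5 + 41*(3 - (-1)*4) = 80 + 41*(3 - 1*(-4)) = 80 + 41*(3 + 4) = 80 + 41*7 = 80 + 287 = 367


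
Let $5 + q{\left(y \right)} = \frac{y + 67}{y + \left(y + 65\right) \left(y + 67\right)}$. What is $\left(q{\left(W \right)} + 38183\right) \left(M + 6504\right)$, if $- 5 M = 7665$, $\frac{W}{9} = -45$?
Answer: $\frac{21732980013372}{114515} \approx 1.8978 \cdot 10^{8}$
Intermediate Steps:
$W = -405$ ($W = 9 \left(-45\right) = -405$)
$M = -1533$ ($M = \left(- \frac{1}{5}\right) 7665 = -1533$)
$q{\left(y \right)} = -5 + \frac{67 + y}{y + \left(65 + y\right) \left(67 + y\right)}$ ($q{\left(y \right)} = -5 + \frac{y + 67}{y + \left(y + 65\right) \left(y + 67\right)} = -5 + \frac{67 + y}{y + \left(65 + y\right) \left(67 + y\right)}$)
$\left(q{\left(W \right)} + 38183\right) \left(M + 6504\right) = \left(\frac{-21708 - -268920 - 5 \left(-405\right)^{2}}{4355 + \left(-405\right)^{2} + 133 \left(-405\right)} + 38183\right) \left(-1533 + 6504\right) = \left(\frac{-21708 + 268920 - 820125}{4355 + 164025 - 53865} + 38183\right) 4971 = \left(\frac{-21708 + 268920 - 820125}{114515} + 38183\right) 4971 = \left(\frac{1}{114515} \left(-572913\right) + 38183\right) 4971 = \left(- \frac{572913}{114515} + 38183\right) 4971 = \frac{4371953332}{114515} \cdot 4971 = \frac{21732980013372}{114515}$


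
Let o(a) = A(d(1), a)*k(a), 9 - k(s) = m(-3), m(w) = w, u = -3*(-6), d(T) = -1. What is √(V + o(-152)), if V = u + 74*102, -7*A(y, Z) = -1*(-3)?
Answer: √370482/7 ≈ 86.953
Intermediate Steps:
A(y, Z) = -3/7 (A(y, Z) = -(-1)*(-3)/7 = -⅐*3 = -3/7)
u = 18
k(s) = 12 (k(s) = 9 - 1*(-3) = 9 + 3 = 12)
V = 7566 (V = 18 + 74*102 = 18 + 7548 = 7566)
o(a) = -36/7 (o(a) = -3/7*12 = -36/7)
√(V + o(-152)) = √(7566 - 36/7) = √(52926/7) = √370482/7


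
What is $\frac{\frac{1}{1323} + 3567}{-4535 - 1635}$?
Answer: $- \frac{2359571}{4081455} \approx -0.57812$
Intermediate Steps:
$\frac{\frac{1}{1323} + 3567}{-4535 - 1635} = \frac{\frac{1}{1323} + 3567}{-6170} = \frac{4719142}{1323} \left(- \frac{1}{6170}\right) = - \frac{2359571}{4081455}$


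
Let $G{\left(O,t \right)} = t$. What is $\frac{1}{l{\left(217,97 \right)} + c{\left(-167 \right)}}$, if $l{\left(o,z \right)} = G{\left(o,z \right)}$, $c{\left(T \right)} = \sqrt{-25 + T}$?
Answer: $\frac{97}{9601} - \frac{8 i \sqrt{3}}{9601} \approx 0.010103 - 0.0014432 i$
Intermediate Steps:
$l{\left(o,z \right)} = z$
$\frac{1}{l{\left(217,97 \right)} + c{\left(-167 \right)}} = \frac{1}{97 + \sqrt{-25 - 167}} = \frac{1}{97 + \sqrt{-192}} = \frac{1}{97 + 8 i \sqrt{3}}$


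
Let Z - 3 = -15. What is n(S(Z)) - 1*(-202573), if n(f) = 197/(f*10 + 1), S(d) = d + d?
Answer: 48414750/239 ≈ 2.0257e+5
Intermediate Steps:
Z = -12 (Z = 3 - 15 = -12)
S(d) = 2*d
n(f) = 197/(1 + 10*f) (n(f) = 197/(10*f + 1) = 197/(1 + 10*f))
n(S(Z)) - 1*(-202573) = 197/(1 + 10*(2*(-12))) - 1*(-202573) = 197/(1 + 10*(-24)) + 202573 = 197/(1 - 240) + 202573 = 197/(-239) + 202573 = 197*(-1/239) + 202573 = -197/239 + 202573 = 48414750/239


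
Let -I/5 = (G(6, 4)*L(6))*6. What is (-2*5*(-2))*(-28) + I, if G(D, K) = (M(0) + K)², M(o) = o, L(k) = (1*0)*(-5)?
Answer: -560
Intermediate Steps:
L(k) = 0 (L(k) = 0*(-5) = 0)
G(D, K) = K² (G(D, K) = (0 + K)² = K²)
I = 0 (I = -5*4²*0*6 = -5*16*0*6 = -0*6 = -5*0 = 0)
(-2*5*(-2))*(-28) + I = (-2*5*(-2))*(-28) + 0 = -10*(-2)*(-28) + 0 = 20*(-28) + 0 = -560 + 0 = -560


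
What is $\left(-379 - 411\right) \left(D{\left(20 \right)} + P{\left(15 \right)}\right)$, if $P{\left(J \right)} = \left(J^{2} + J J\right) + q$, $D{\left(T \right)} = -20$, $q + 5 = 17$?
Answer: $-349180$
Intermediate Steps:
$q = 12$ ($q = -5 + 17 = 12$)
$P{\left(J \right)} = 12 + 2 J^{2}$ ($P{\left(J \right)} = \left(J^{2} + J J\right) + 12 = \left(J^{2} + J^{2}\right) + 12 = 2 J^{2} + 12 = 12 + 2 J^{2}$)
$\left(-379 - 411\right) \left(D{\left(20 \right)} + P{\left(15 \right)}\right) = \left(-379 - 411\right) \left(-20 + \left(12 + 2 \cdot 15^{2}\right)\right) = - 790 \left(-20 + \left(12 + 2 \cdot 225\right)\right) = - 790 \left(-20 + \left(12 + 450\right)\right) = - 790 \left(-20 + 462\right) = \left(-790\right) 442 = -349180$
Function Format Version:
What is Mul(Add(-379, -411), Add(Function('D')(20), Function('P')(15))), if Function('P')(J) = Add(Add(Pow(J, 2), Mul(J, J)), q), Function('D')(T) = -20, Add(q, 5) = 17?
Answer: -349180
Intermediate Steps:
q = 12 (q = Add(-5, 17) = 12)
Function('P')(J) = Add(12, Mul(2, Pow(J, 2))) (Function('P')(J) = Add(Add(Pow(J, 2), Mul(J, J)), 12) = Add(Add(Pow(J, 2), Pow(J, 2)), 12) = Add(Mul(2, Pow(J, 2)), 12) = Add(12, Mul(2, Pow(J, 2))))
Mul(Add(-379, -411), Add(Function('D')(20), Function('P')(15))) = Mul(Add(-379, -411), Add(-20, Add(12, Mul(2, Pow(15, 2))))) = Mul(-790, Add(-20, Add(12, Mul(2, 225)))) = Mul(-790, Add(-20, Add(12, 450))) = Mul(-790, Add(-20, 462)) = Mul(-790, 442) = -349180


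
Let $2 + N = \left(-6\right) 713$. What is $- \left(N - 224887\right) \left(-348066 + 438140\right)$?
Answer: $20641988358$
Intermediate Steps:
$N = -4280$ ($N = -2 - 4278 = -4280$)
$- \left(N - 224887\right) \left(-348066 + 438140\right) = - \left(-4280 - 224887\right) \left(-348066 + 438140\right) = - \left(-229167\right) 90074 = \left(-1\right) \left(-20641988358\right) = 20641988358$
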